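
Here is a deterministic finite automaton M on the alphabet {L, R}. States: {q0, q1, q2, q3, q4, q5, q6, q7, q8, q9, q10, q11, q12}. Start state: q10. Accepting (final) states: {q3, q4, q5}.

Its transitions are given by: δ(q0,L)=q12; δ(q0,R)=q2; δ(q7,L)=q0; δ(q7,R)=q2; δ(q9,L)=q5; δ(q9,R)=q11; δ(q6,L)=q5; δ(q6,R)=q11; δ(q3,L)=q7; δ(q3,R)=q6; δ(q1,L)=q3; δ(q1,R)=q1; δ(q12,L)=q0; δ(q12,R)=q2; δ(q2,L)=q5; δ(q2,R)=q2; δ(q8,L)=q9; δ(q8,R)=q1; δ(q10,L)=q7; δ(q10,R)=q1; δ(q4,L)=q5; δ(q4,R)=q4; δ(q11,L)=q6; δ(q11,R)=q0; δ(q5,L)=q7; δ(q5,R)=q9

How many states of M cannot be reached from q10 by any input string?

2

Starting at q10 and following transitions, the reachable set is {q0, q1, q2, q3, q5, q6, q7, q9, q10, q11, q12}. That leaves q4, q8 unreachable — 2 in total.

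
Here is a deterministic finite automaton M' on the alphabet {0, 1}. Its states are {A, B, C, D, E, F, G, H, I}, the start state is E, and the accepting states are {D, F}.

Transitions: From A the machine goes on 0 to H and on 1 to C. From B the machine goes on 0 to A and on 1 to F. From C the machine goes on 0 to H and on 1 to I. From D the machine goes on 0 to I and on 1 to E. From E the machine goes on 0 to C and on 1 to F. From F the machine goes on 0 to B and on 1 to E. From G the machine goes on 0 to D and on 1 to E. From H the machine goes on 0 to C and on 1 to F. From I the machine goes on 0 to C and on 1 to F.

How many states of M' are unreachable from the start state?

2

No path from E leads to D, G; the other 7 states are all reachable.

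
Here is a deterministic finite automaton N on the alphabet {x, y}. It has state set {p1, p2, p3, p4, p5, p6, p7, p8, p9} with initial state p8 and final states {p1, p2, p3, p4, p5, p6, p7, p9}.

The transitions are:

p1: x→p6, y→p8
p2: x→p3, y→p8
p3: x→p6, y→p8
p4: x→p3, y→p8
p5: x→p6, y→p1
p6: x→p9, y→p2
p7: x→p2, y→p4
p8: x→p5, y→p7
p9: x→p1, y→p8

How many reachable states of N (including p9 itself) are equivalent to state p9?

Every state is reachable, so we keep all 9.
P0 = {p1,p2,p3,p4,p5,p6,p7,p9} | {p8}.
Split {p1,p2,p3,p4,p5,p6,p7,p9} by δ(·,y) → {p1,p2,p3,p4,p9} and {p5,p6,p7}.
On input x, block {p1,p2,p3,p4,p9} splits into {p2,p4,p9} and {p1,p3}.
Refine {p5,p6,p7} on symbol x: members go to different blocks, giving {p6,p7} and {p5}.
No further refinement is possible. Final partition (5 blocks): {p2,p4,p9} | {p8} | {p6,p7} | {p1,p3} | {p5}.
State p9 belongs to the block {p2,p4,p9}, which has 3 states.

3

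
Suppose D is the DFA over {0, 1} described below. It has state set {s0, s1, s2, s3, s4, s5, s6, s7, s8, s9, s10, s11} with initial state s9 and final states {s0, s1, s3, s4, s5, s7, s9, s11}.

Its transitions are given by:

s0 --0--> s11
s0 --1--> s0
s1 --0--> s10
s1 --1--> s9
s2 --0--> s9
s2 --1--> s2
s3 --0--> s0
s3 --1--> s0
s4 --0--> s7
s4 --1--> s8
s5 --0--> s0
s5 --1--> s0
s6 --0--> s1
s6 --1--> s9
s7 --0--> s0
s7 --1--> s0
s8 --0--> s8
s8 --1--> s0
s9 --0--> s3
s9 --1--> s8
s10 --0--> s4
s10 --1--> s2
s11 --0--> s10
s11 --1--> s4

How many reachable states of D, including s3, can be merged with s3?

2

Reachable states from the start: {s0,s2,s3,s4,s7,s8,s9,s10,s11}. Unreachable: {s1,s5,s6} — drop them.
P0 = {s0,s3,s4,s7,s9,s11} | {s2,s8,s10}.
Refine {s0,s3,s4,s7,s9,s11} on symbol 0: members go to different blocks, giving {s0,s3,s4,s7,s9} and {s11}.
Refine {s0,s3,s4,s7,s9} on symbol 0: members go to different blocks, giving {s3,s4,s7,s9} and {s0}.
Split {s3,s4,s7,s9} by δ(·,0) → {s3,s7} and {s4,s9}.
Refine {s2,s8,s10} on symbol 0: members go to different blocks, giving {s2,s10} and {s8}.
Stable partition: {s3,s7} | {s2,s10} | {s11} | {s0} | {s4,s9} | {s8} — 6 equivalence classes.
State s3 belongs to the block {s3,s7}, which has 2 states.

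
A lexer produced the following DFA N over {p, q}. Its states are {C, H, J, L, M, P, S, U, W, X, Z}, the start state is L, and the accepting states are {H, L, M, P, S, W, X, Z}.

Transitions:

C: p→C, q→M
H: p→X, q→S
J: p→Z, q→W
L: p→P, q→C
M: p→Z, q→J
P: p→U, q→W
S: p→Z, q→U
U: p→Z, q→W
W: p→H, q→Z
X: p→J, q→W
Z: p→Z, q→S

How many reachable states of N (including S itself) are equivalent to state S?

All states are reachable from the start state.
P0 = {H,L,M,P,S,W,X,Z} | {C,J,U}.
Refine {H,L,M,P,S,W,X,Z} on symbol p: members go to different blocks, giving {H,L,M,S,W,Z} and {P,X}.
On input p, block {H,L,M,S,W,Z} splits into {M,S,W,Z} and {H,L}.
Split {M,S,W,Z} by δ(·,p) → {M,S,Z} and {W}.
On input q, block {M,S,Z} splits into {M,S} and {Z}.
Refine {C,J,U} on symbol p: members go to different blocks, giving {J,U} and {C}.
Split {H,L} by δ(·,q) → {H} and {L}.
No further refinement is possible. Final partition (8 blocks): {M,S} | {J,U} | {P,X} | {H} | {W} | {Z} | {C} | {L}.
The equivalence class containing S is {M,S}, of size 2.

2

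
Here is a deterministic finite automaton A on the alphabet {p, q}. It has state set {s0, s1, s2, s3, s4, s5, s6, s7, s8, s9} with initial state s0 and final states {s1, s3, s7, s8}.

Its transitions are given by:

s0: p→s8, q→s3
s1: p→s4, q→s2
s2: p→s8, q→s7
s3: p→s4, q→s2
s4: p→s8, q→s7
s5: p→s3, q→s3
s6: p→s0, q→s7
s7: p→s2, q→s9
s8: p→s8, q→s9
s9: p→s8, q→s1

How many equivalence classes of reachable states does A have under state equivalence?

3

Reachable states from the start: {s0,s1,s2,s3,s4,s7,s8,s9}. Unreachable: {s5,s6} — drop them.
P0 = {s1,s3,s7,s8} | {s0,s2,s4,s9}.
Split {s1,s3,s7,s8} by δ(·,p) → {s1,s3,s7} and {s8}.
The partition is now stable with 3 blocks: {s1,s3,s7} | {s0,s2,s4,s9} | {s8}.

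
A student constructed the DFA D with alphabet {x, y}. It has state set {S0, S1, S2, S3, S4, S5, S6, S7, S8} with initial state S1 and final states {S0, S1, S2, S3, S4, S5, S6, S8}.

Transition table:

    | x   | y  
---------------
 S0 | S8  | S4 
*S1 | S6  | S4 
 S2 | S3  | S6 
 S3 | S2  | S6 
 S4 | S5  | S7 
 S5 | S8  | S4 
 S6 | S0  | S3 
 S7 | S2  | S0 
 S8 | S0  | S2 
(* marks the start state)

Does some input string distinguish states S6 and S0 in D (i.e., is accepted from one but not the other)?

P0 = {S0,S1,S2,S3,S4,S5,S6,S8} | {S7}.
Split {S0,S1,S2,S3,S4,S5,S6,S8} by δ(·,y) → {S0,S1,S2,S3,S5,S6,S8} and {S4}.
Refine {S0,S1,S2,S3,S5,S6,S8} on symbol y: members go to different blocks, giving {S2,S3,S6,S8} and {S0,S1,S5}.
Refine {S2,S3,S6,S8} on symbol x: members go to different blocks, giving {S2,S3} and {S6,S8}.
The partition is now stable with 5 blocks: {S2,S3} | {S7} | {S4} | {S0,S1,S5} | {S6,S8}.
S6 and S0 end up in different blocks, so they are distinguishable. For instance, the string 'yy' is accepted from only S6.

Yes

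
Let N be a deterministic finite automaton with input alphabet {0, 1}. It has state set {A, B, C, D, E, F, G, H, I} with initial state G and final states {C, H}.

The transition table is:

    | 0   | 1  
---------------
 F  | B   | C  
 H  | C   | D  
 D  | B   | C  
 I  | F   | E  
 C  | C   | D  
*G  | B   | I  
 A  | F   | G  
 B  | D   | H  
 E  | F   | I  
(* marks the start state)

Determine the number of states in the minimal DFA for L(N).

States {A} cannot be reached from the start state, so discard them.
Initial partition by acceptance: {C,H} | {B,D,E,F,G,I}.
Split {B,D,E,F,G,I} by δ(·,1) → {B,D,F} and {E,G,I}.
The partition is now stable with 3 blocks: {C,H} | {B,D,F} | {E,G,I}.

3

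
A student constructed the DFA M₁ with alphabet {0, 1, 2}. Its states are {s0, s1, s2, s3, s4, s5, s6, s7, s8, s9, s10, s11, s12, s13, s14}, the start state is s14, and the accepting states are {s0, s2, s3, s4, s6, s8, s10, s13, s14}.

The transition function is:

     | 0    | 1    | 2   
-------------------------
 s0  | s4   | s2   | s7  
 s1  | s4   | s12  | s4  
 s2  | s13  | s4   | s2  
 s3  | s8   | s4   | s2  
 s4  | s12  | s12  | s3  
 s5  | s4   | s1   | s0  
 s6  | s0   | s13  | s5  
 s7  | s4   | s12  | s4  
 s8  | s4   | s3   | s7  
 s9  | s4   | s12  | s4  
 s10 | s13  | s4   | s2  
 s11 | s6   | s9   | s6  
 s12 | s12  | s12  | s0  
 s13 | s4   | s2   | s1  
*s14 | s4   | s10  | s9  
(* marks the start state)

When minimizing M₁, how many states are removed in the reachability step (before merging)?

Starting at s14 and following transitions, the reachable set is {s0, s1, s2, s3, s4, s7, s8, s9, s10, s12, s13, s14}. That leaves s5, s6, s11 unreachable — 3 in total.

3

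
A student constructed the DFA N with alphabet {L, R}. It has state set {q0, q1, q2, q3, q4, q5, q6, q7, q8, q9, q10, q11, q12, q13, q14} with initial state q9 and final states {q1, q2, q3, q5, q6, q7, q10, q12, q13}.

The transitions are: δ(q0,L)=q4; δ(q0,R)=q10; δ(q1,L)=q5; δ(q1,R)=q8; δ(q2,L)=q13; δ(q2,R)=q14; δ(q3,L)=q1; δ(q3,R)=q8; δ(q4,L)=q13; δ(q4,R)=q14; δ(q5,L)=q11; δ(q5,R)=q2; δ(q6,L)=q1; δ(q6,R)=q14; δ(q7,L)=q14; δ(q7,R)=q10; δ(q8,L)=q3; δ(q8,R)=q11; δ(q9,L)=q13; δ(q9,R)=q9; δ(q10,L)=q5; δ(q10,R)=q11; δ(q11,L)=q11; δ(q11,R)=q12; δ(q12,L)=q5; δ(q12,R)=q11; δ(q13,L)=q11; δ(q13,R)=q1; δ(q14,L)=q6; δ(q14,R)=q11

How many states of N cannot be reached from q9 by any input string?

BFS from q9 reaches {q1, q2, q3, q5, q6, q8, q9, q11, q12, q13, q14}; the 4 state(s) q0, q4, q7, q10 are never visited.

4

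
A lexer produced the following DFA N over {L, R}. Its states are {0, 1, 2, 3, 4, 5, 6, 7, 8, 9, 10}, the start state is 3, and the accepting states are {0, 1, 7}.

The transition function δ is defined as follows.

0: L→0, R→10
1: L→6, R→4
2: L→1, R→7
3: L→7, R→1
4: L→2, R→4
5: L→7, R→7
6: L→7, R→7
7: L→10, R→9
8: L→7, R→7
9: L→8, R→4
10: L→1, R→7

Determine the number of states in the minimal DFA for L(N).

3

States {0,5} cannot be reached from the start state, so discard them.
Start with accepting vs non-accepting: {1,7} | {2,3,4,6,8,9,10}.
Refine {2,3,4,6,8,9,10} on symbol L: members go to different blocks, giving {2,3,6,8,10} and {4,9}.
Stable partition: {1,7} | {2,3,6,8,10} | {4,9} — 3 equivalence classes.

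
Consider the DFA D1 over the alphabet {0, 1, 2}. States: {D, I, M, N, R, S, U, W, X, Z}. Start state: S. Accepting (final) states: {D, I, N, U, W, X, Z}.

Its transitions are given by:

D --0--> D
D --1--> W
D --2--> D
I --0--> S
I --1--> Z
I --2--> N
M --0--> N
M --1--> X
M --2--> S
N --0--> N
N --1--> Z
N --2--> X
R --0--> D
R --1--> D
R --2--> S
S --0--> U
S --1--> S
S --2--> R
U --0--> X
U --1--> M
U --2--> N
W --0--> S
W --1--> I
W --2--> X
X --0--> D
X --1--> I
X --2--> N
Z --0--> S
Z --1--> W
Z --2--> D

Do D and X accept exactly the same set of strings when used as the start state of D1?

P0 = {D,I,N,U,W,X,Z} | {M,R,S}.
Split {D,I,N,U,W,X,Z} by δ(·,0) → {D,N,U,X} and {I,W,Z}.
Split {D,N,U,X} by δ(·,1) → {D,N,X} and {U}.
On input 0, block {M,R,S} splits into {M,R} and {S}.
No further refinement is possible. Final partition (5 blocks): {D,N,X} | {M,R} | {I,W,Z} | {U} | {S}.
D and X lie in the same block of the stable partition, so they are equivalent — no string distinguishes them.

Yes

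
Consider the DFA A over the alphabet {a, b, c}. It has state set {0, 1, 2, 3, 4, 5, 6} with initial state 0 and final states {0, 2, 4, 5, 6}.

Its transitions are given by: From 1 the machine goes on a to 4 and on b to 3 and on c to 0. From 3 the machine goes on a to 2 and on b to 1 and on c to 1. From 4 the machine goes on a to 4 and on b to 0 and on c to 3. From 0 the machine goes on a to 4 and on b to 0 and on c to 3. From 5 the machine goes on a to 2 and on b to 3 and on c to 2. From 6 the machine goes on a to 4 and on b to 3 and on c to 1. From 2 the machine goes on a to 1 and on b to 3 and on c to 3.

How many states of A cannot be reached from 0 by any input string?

2

BFS from 0 reaches {0, 1, 2, 3, 4}; the 2 state(s) 5, 6 are never visited.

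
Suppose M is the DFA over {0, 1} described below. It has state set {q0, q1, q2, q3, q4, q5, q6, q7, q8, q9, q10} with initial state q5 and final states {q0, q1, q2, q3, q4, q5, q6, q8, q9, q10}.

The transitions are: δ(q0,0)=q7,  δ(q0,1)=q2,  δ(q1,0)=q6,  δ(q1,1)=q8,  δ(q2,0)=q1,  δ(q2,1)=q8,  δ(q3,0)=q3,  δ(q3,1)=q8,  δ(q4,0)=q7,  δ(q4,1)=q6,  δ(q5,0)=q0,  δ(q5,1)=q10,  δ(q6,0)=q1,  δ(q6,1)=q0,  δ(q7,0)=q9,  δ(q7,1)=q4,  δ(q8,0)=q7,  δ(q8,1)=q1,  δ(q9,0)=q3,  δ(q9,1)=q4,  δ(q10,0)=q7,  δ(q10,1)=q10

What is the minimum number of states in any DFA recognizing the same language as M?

5

Initial partition by acceptance: {q0,q1,q2,q3,q4,q5,q6,q8,q9,q10} | {q7}.
Refine {q0,q1,q2,q3,q4,q5,q6,q8,q9,q10} on symbol 0: members go to different blocks, giving {q1,q2,q3,q5,q6,q9} and {q0,q4,q8,q10}.
On input 0, block {q1,q2,q3,q5,q6,q9} splits into {q1,q2,q3,q6,q9} and {q5}.
Refine {q0,q4,q8,q10} on symbol 1: members go to different blocks, giving {q0,q4,q8} and {q10}.
Stable partition: {q1,q2,q3,q6,q9} | {q7} | {q0,q4,q8} | {q5} | {q10} — 5 equivalence classes.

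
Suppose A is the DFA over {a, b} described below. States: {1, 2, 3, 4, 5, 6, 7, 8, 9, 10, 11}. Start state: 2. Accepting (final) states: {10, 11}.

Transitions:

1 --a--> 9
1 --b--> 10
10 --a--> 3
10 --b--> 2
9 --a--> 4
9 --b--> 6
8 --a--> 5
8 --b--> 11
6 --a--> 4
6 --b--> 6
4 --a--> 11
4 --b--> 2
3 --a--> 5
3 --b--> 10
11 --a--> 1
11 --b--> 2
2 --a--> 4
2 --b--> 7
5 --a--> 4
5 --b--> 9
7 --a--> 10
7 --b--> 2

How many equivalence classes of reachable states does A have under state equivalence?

5

States {8} cannot be reached from the start state, so discard them.
P0 = {10,11} | {1,2,3,4,5,6,7,9}.
On input a, block {1,2,3,4,5,6,7,9} splits into {1,2,3,5,6,9} and {4,7}.
Split {1,2,3,5,6,9} by δ(·,a) → {2,5,6,9} and {1,3}.
Split {2,5,6,9} by δ(·,b) → {5,6,9} and {2}.
Stable partition: {10,11} | {5,6,9} | {4,7} | {1,3} | {2} — 5 equivalence classes.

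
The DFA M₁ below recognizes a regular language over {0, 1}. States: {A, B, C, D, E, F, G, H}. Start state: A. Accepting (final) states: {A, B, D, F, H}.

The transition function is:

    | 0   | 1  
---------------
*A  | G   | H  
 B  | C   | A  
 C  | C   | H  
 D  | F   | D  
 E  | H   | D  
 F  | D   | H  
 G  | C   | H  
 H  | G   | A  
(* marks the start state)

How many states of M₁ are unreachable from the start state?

4

Starting at A and following transitions, the reachable set is {A, C, G, H}. That leaves B, D, E, F unreachable — 4 in total.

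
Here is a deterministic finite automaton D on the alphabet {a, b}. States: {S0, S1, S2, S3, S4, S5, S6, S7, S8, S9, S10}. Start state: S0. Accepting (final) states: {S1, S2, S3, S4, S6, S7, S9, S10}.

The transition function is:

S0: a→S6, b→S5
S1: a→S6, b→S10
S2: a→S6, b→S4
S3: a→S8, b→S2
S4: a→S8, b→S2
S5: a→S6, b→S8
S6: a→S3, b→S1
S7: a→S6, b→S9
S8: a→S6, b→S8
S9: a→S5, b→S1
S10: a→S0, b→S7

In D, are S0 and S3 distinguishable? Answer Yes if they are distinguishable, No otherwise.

Start with accepting vs non-accepting: {S1,S2,S3,S4,S6,S7,S9,S10} | {S0,S5,S8}.
On input a, block {S1,S2,S3,S4,S6,S7,S9,S10} splits into {S1,S2,S6,S7} and {S3,S4,S9,S10}.
On input a, block {S1,S2,S6,S7} splits into {S1,S2,S7} and {S6}.
No further refinement is possible. Final partition (4 blocks): {S1,S2,S7} | {S0,S5,S8} | {S3,S4,S9,S10} | {S6}.
S0 and S3 end up in different blocks, so they are distinguishable. For instance, the string 'ε' is accepted from only S3.

Yes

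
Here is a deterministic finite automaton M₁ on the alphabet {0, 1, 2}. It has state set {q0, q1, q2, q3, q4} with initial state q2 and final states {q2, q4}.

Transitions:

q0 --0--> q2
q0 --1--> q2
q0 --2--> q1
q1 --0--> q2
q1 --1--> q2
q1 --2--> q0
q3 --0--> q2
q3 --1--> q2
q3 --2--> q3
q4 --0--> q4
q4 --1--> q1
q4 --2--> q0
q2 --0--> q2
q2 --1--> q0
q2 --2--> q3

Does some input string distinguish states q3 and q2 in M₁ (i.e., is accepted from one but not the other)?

Reachable states from the start: {q0,q1,q2,q3}. Unreachable: {q4} — drop them.
P0 = {q2} | {q0,q1,q3}.
Stable partition: {q2} | {q0,q1,q3} — 2 equivalence classes.
q3 and q2 end up in different blocks, so they are distinguishable. For instance, the string 'ε' is accepted from only q2.

Yes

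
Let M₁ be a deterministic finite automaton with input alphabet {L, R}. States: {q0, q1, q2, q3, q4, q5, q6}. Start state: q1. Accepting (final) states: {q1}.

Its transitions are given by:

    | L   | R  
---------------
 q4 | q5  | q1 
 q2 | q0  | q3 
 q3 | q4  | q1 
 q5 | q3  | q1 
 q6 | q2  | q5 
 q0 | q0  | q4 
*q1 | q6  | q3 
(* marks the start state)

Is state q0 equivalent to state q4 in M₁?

No

Every state is reachable, so we keep all 7.
P0 = {q1} | {q0,q2,q3,q4,q5,q6}.
Split {q0,q2,q3,q4,q5,q6} by δ(·,R) → {q0,q2,q6} and {q3,q4,q5}.
Stable partition: {q1} | {q0,q2,q6} | {q3,q4,q5} — 3 equivalence classes.
q0 and q4 end up in different blocks, so they are distinguishable. For instance, the string 'R' is accepted from only q4.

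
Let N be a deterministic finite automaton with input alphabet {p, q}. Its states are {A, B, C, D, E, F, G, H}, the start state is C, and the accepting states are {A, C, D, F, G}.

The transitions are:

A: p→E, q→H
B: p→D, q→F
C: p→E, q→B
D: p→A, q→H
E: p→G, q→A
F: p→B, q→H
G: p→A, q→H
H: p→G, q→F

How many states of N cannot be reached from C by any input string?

A breadth-first search from the start state visits every state.

0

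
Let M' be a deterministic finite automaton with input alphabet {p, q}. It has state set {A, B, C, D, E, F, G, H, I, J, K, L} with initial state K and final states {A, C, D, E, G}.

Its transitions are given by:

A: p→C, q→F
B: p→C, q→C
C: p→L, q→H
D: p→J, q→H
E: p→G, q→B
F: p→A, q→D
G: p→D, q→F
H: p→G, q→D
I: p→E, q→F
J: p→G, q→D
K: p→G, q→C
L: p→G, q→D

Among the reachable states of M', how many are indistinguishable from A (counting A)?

2

First remove the unreachable states {B,E,I}; 9 states remain.
Initial partition by acceptance: {A,C,D,G} | {F,H,J,K,L}.
On input p, block {A,C,D,G} splits into {A,G} and {C,D}.
No further refinement is possible. Final partition (3 blocks): {A,G} | {F,H,J,K,L} | {C,D}.
State A belongs to the block {A,G}, which has 2 states.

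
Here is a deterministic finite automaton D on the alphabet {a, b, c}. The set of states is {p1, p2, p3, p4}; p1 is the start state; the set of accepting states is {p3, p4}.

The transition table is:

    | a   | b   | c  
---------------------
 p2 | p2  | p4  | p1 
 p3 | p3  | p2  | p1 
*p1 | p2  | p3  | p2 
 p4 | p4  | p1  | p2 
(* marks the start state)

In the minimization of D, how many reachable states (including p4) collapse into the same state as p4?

Initial partition by acceptance: {p3,p4} | {p1,p2}.
No further refinement is possible. Final partition (2 blocks): {p3,p4} | {p1,p2}.
State p4 belongs to the block {p3,p4}, which has 2 states.

2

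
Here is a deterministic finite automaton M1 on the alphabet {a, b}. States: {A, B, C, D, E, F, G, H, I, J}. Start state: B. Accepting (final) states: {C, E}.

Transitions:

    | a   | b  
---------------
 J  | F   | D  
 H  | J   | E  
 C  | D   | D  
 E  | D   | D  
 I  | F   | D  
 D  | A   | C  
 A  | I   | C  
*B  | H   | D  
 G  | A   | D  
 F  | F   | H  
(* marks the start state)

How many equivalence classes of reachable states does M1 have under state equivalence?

States {G} cannot be reached from the start state, so discard them.
Initial partition by acceptance: {C,E} | {A,B,D,F,H,I,J}.
On input b, block {A,B,D,F,H,I,J} splits into {B,F,I,J} and {A,D,H}.
On input a, block {B,F,I,J} splits into {F,I,J} and {B}.
Refine {A,D,H} on symbol a: members go to different blocks, giving {A,H} and {D}.
Split {F,I,J} by δ(·,b) → {I,J} and {F}.
No further refinement is possible. Final partition (6 blocks): {C,E} | {I,J} | {A,H} | {B} | {D} | {F}.

6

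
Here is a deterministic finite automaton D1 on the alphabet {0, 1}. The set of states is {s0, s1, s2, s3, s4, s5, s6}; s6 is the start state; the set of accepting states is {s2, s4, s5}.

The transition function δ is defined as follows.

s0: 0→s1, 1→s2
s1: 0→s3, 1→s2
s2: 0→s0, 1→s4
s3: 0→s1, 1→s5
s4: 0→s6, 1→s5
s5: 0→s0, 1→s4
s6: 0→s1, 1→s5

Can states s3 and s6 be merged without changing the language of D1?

Yes

All states are reachable from the start state.
P0 = {s2,s4,s5} | {s0,s1,s3,s6}.
Stable partition: {s2,s4,s5} | {s0,s1,s3,s6} — 2 equivalence classes.
s3 and s6 lie in the same block of the stable partition, so they are equivalent — no string distinguishes them.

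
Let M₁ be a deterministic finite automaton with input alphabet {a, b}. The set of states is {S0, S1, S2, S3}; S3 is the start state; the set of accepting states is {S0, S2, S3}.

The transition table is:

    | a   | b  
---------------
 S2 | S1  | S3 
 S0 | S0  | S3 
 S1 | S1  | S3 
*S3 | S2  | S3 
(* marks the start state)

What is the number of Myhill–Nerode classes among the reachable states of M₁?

States {S0} cannot be reached from the start state, so discard them.
P0 = {S2,S3} | {S1}.
On input a, block {S2,S3} splits into {S2} and {S3}.
Stable partition: {S2} | {S1} | {S3} — 3 equivalence classes.

3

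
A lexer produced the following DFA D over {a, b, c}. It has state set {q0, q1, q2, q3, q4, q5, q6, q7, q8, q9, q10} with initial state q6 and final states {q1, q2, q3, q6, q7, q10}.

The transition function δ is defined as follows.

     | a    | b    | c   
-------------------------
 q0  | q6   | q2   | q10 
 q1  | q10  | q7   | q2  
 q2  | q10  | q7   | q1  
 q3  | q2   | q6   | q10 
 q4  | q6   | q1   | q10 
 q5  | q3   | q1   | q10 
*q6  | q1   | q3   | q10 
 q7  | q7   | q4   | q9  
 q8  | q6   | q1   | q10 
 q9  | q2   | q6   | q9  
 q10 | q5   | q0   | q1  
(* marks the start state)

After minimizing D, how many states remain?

6

First remove the unreachable states {q8}; 10 states remain.
P0 = {q1,q2,q3,q6,q7,q10} | {q0,q4,q5,q9}.
Refine {q1,q2,q3,q6,q7,q10} on symbol a: members go to different blocks, giving {q1,q2,q3,q6,q7} and {q10}.
On input a, block {q1,q2,q3,q6,q7} splits into {q3,q6,q7} and {q1,q2}.
On input a, block {q3,q6,q7} splits into {q3,q6} and {q7}.
On input a, block {q0,q4,q5,q9} splits into {q0,q4,q5} and {q9}.
No further refinement is possible. Final partition (6 blocks): {q3,q6} | {q0,q4,q5} | {q10} | {q1,q2} | {q7} | {q9}.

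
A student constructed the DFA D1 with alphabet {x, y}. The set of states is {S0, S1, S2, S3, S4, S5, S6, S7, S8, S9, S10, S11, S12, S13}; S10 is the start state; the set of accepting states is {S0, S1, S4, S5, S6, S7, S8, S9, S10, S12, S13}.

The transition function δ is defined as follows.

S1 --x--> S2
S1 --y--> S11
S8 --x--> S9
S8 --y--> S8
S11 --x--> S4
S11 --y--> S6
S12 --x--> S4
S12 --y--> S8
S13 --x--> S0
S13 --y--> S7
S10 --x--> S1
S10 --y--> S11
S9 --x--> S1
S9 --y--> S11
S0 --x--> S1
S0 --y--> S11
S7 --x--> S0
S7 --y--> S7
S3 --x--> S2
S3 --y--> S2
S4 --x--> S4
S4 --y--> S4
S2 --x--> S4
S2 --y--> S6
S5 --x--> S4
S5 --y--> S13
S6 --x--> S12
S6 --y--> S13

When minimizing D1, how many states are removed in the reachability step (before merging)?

2

BFS from S10 reaches {S0, S1, S2, S4, S6, S7, S8, S9, S10, S11, S12, S13}; the 2 state(s) S3, S5 are never visited.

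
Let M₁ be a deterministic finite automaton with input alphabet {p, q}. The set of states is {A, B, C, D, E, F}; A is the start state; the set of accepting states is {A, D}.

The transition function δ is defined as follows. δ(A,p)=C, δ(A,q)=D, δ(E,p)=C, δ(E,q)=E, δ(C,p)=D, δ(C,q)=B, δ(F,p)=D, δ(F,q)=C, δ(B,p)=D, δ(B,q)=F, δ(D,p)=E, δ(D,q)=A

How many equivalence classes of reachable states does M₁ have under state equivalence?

All states are reachable from the start state.
Initial partition by acceptance: {A,D} | {B,C,E,F}.
On input p, block {B,C,E,F} splits into {B,C,F} and {E}.
Refine {A,D} on symbol p: members go to different blocks, giving {A} and {D}.
Stable partition: {A} | {B,C,F} | {E} | {D} — 4 equivalence classes.

4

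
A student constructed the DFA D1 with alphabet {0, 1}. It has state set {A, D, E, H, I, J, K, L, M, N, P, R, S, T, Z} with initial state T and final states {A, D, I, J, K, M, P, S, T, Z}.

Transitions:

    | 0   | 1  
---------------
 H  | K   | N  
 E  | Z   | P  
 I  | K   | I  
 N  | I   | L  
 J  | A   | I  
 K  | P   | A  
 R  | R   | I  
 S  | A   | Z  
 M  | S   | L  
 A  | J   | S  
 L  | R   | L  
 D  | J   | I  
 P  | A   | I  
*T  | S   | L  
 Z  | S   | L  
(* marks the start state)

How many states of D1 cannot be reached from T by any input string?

No path from T leads to D, E, H, M, N; the other 10 states are all reachable.

5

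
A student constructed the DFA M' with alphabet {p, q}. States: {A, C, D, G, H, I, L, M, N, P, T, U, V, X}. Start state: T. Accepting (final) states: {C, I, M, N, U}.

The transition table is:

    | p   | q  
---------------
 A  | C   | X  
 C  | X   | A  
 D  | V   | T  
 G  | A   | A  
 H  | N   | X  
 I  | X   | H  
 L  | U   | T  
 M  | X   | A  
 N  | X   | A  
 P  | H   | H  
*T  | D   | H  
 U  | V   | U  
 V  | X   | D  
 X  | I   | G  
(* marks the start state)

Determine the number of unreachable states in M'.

4

Starting at T and following transitions, the reachable set is {A, C, D, G, H, I, N, T, V, X}. That leaves L, M, P, U unreachable — 4 in total.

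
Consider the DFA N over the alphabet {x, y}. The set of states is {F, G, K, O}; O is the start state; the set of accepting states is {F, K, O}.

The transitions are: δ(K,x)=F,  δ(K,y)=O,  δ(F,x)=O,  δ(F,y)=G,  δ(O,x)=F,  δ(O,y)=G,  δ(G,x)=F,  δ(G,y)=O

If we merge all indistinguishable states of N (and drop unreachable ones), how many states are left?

States {K} cannot be reached from the start state, so discard them.
P0 = {F,O} | {G}.
Stable partition: {F,O} | {G} — 2 equivalence classes.

2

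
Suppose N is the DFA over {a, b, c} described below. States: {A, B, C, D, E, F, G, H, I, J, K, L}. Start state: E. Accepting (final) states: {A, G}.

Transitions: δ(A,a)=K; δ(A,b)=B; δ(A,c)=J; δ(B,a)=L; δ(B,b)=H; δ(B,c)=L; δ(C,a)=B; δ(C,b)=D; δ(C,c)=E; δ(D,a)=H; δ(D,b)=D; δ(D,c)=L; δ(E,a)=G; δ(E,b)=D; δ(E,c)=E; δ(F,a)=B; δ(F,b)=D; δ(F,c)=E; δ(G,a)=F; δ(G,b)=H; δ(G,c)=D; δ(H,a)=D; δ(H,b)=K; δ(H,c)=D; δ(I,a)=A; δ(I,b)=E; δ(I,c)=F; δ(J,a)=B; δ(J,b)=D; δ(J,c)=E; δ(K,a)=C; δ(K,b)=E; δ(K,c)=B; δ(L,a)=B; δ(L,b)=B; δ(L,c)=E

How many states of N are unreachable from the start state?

Starting at E and following transitions, the reachable set is {B, C, D, E, F, G, H, K, L}. That leaves A, I, J unreachable — 3 in total.

3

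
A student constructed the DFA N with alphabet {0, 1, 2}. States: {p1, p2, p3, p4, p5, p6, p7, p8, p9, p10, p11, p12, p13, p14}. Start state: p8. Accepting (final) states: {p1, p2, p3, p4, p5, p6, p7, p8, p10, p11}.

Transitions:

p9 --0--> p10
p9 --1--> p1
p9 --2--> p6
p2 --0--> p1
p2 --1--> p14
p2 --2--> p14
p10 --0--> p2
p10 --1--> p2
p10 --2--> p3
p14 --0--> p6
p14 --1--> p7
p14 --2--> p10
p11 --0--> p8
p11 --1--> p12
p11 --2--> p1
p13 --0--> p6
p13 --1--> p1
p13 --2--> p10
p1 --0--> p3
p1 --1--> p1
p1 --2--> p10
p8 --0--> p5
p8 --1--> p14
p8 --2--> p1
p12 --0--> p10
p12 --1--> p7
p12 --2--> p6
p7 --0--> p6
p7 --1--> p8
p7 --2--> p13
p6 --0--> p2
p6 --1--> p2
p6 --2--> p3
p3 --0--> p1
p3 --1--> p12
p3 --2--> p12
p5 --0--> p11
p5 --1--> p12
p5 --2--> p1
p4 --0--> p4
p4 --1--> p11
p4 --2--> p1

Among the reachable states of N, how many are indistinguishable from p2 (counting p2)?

2

First remove the unreachable states {p4,p9}; 12 states remain.
Start with accepting vs non-accepting: {p1,p2,p3,p5,p6,p7,p8,p10,p11} | {p12,p13,p14}.
On input 1, block {p1,p2,p3,p5,p6,p7,p8,p10,p11} splits into {p2,p3,p5,p8,p11} and {p1,p6,p7,p10}.
Split {p2,p3,p5,p8,p11} by δ(·,0) → {p5,p8,p11} and {p2,p3}.
On input 0, block {p1,p6,p7,p10} splits into {p1,p6,p10} and {p7}.
Split {p12,p13,p14} by δ(·,1) → {p12,p14} and {p13}.
Refine {p1,p6,p10} on symbol 1: members go to different blocks, giving {p6,p10} and {p1}.
The partition is now stable with 7 blocks: {p5,p8,p11} | {p12,p14} | {p6,p10} | {p2,p3} | {p7} | {p13} | {p1}.
State p2 belongs to the block {p2,p3}, which has 2 states.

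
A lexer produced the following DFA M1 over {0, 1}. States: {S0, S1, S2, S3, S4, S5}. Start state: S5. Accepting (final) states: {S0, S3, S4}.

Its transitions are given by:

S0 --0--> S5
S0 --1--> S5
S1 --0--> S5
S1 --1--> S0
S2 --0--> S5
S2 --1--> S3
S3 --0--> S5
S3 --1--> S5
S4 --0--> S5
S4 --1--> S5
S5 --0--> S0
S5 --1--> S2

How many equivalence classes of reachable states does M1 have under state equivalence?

3

First remove the unreachable states {S1,S4}; 4 states remain.
P0 = {S0,S3} | {S2,S5}.
Refine {S2,S5} on symbol 0: members go to different blocks, giving {S2} and {S5}.
The partition is now stable with 3 blocks: {S0,S3} | {S2} | {S5}.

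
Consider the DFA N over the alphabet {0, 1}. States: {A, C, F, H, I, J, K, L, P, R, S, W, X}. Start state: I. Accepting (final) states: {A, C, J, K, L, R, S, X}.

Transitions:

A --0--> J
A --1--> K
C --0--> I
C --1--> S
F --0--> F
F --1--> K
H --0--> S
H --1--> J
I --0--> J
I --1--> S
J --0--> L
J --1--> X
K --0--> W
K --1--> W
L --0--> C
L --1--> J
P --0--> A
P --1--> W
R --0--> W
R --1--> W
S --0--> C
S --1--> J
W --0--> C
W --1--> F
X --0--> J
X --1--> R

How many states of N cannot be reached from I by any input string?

BFS from I reaches {C, F, I, J, K, L, R, S, W, X}; the 3 state(s) A, H, P are never visited.

3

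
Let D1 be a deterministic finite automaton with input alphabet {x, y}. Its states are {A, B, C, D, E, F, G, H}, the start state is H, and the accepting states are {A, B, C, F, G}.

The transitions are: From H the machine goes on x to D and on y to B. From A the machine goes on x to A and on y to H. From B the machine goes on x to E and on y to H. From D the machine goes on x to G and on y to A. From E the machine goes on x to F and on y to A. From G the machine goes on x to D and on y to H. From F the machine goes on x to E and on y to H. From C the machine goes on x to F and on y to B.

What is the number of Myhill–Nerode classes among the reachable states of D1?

4

States {C} cannot be reached from the start state, so discard them.
P0 = {A,B,F,G} | {D,E,H}.
Split {A,B,F,G} by δ(·,x) → {B,F,G} and {A}.
Split {D,E,H} by δ(·,x) → {D,E} and {H}.
The partition is now stable with 4 blocks: {B,F,G} | {D,E} | {A} | {H}.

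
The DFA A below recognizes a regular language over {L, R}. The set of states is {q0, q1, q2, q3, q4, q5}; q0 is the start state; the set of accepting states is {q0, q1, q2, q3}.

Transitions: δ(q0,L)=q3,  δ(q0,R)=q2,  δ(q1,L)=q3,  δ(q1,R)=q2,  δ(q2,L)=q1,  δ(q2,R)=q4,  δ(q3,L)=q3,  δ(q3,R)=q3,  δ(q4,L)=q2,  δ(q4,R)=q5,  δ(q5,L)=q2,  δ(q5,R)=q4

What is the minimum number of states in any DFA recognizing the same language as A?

All states are reachable from the start state.
Initial partition by acceptance: {q0,q1,q2,q3} | {q4,q5}.
Split {q0,q1,q2,q3} by δ(·,R) → {q0,q1,q3} and {q2}.
Refine {q0,q1,q3} on symbol R: members go to different blocks, giving {q0,q1} and {q3}.
Stable partition: {q0,q1} | {q4,q5} | {q2} | {q3} — 4 equivalence classes.

4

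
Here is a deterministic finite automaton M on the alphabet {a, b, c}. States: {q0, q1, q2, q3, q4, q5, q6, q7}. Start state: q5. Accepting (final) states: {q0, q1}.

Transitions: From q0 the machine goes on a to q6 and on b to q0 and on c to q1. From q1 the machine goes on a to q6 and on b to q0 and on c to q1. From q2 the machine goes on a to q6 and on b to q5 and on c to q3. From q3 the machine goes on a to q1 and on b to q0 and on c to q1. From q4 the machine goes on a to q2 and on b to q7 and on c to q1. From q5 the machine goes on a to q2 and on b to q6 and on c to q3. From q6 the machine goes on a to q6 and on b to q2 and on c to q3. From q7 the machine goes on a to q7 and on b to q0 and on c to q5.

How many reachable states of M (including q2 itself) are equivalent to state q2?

Reachable states from the start: {q0,q1,q2,q3,q5,q6}. Unreachable: {q4,q7} — drop them.
Start with accepting vs non-accepting: {q0,q1} | {q2,q3,q5,q6}.
Refine {q2,q3,q5,q6} on symbol a: members go to different blocks, giving {q2,q5,q6} and {q3}.
No further refinement is possible. Final partition (3 blocks): {q0,q1} | {q2,q5,q6} | {q3}.
State q2 belongs to the block {q2,q5,q6}, which has 3 states.

3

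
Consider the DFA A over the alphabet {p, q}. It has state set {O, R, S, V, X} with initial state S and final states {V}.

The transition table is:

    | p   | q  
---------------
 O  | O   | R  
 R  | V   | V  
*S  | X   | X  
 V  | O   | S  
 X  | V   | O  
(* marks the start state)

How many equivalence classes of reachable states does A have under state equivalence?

5

All states are reachable from the start state.
P0 = {V} | {O,R,S,X}.
Split {O,R,S,X} by δ(·,p) → {O,S} and {R,X}.
On input p, block {O,S} splits into {S} and {O}.
On input q, block {R,X} splits into {X} and {R}.
The partition is now stable with 5 blocks: {V} | {S} | {X} | {O} | {R}.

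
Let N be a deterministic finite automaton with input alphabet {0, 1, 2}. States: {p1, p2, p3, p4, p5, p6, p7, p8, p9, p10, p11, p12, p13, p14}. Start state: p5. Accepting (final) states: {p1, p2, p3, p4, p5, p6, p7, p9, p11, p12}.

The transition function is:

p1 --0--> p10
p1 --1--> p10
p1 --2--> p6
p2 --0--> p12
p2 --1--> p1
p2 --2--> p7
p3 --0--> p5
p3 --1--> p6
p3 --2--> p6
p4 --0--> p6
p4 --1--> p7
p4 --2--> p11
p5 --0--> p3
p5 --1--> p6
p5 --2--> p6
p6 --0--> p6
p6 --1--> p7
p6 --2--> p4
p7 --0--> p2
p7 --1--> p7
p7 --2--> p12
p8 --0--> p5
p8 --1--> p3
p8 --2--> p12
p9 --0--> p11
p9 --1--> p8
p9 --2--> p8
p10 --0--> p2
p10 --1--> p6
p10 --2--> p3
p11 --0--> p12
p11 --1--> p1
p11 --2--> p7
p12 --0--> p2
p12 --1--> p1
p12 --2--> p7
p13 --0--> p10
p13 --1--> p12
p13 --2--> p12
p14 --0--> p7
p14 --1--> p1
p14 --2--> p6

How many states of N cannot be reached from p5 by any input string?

No path from p5 leads to p8, p9, p13, p14; the other 10 states are all reachable.

4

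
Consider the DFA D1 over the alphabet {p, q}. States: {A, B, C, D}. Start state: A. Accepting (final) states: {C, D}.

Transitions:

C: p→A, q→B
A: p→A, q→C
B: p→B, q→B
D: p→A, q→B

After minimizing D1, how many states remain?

States {D} cannot be reached from the start state, so discard them.
Initial partition by acceptance: {C} | {A,B}.
Refine {A,B} on symbol q: members go to different blocks, giving {A} and {B}.
Stable partition: {C} | {A} | {B} — 3 equivalence classes.

3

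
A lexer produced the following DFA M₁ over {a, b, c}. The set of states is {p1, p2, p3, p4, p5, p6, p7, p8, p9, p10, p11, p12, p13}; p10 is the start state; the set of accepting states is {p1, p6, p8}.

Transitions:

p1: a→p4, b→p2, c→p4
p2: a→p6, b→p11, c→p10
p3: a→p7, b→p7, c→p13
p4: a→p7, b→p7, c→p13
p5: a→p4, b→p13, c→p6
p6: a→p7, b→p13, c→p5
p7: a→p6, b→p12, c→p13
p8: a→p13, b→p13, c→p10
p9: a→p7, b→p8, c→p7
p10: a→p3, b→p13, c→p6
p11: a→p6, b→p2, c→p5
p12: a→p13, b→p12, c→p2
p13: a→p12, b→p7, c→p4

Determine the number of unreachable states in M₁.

3

No path from p10 leads to p1, p8, p9; the other 10 states are all reachable.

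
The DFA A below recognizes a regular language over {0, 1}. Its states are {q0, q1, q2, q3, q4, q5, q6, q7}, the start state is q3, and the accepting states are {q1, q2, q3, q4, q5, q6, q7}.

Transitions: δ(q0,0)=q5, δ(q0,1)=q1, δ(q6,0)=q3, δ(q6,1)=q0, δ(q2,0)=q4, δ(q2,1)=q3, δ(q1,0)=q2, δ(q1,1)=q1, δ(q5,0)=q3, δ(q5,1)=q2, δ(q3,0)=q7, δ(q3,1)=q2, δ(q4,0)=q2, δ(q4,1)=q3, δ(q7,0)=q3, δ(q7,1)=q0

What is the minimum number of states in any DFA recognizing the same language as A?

Reachable states from the start: {q0,q1,q2,q3,q4,q5,q7}. Unreachable: {q6} — drop them.
P0 = {q1,q2,q3,q4,q5,q7} | {q0}.
Refine {q1,q2,q3,q4,q5,q7} on symbol 1: members go to different blocks, giving {q1,q2,q3,q4,q5} and {q7}.
Split {q1,q2,q3,q4,q5} by δ(·,0) → {q1,q2,q4,q5} and {q3}.
Refine {q1,q2,q4,q5} on symbol 0: members go to different blocks, giving {q1,q2,q4} and {q5}.
Refine {q1,q2,q4} on symbol 1: members go to different blocks, giving {q2,q4} and {q1}.
The partition is now stable with 6 blocks: {q2,q4} | {q0} | {q7} | {q3} | {q5} | {q1}.

6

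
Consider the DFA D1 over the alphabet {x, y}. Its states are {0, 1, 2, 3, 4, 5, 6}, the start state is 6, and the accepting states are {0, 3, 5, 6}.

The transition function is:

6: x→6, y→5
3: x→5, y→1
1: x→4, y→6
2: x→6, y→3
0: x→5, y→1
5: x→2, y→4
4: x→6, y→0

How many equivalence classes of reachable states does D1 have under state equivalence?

5

Start with accepting vs non-accepting: {0,3,5,6} | {1,2,4}.
Split {0,3,5,6} by δ(·,x) → {0,3,6} and {5}.
On input x, block {0,3,6} splits into {0,3} and {6}.
Split {1,2,4} by δ(·,x) → {2,4} and {1}.
Stable partition: {0,3} | {2,4} | {5} | {6} | {1} — 5 equivalence classes.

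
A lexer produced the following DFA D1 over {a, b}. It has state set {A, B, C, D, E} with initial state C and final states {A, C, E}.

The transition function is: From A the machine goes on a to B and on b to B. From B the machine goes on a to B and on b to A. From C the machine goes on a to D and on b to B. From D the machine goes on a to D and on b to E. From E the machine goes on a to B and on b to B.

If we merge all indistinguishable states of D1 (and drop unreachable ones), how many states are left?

2

P0 = {A,C,E} | {B,D}.
No further refinement is possible. Final partition (2 blocks): {A,C,E} | {B,D}.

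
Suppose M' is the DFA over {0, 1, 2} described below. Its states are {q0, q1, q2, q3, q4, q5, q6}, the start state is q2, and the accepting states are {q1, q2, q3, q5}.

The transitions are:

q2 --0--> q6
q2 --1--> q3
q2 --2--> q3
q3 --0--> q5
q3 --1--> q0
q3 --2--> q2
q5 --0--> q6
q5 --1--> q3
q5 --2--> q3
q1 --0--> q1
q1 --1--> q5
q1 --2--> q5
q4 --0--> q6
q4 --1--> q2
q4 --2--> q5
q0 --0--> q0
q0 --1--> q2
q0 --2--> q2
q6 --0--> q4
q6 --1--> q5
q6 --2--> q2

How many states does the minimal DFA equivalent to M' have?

Reachable states from the start: {q0,q2,q3,q4,q5,q6}. Unreachable: {q1} — drop them.
Start with accepting vs non-accepting: {q2,q3,q5} | {q0,q4,q6}.
Refine {q2,q3,q5} on symbol 0: members go to different blocks, giving {q2,q5} and {q3}.
The partition is now stable with 3 blocks: {q2,q5} | {q0,q4,q6} | {q3}.

3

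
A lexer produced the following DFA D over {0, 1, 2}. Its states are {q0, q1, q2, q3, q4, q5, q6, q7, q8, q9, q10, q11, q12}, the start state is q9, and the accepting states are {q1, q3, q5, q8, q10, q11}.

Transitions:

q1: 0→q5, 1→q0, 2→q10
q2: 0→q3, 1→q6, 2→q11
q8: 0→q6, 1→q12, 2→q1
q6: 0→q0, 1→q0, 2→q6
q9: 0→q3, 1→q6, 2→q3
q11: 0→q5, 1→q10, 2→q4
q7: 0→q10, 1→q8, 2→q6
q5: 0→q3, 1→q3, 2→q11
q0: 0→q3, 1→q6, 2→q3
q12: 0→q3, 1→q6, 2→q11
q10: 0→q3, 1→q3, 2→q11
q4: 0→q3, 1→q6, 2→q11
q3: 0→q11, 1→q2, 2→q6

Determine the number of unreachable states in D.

4

Starting at q9 and following transitions, the reachable set is {q0, q2, q3, q4, q5, q6, q9, q10, q11}. That leaves q1, q7, q8, q12 unreachable — 4 in total.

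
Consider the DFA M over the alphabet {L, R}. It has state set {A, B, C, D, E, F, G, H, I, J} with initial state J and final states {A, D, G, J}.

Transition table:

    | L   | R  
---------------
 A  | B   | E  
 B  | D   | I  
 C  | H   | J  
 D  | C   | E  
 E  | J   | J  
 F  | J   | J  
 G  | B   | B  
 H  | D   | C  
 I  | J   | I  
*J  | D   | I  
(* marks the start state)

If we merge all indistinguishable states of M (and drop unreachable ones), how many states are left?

6

States {A,B,F,G} cannot be reached from the start state, so discard them.
Start with accepting vs non-accepting: {D,J} | {C,E,H,I}.
Refine {D,J} on symbol L: members go to different blocks, giving {D} and {J}.
Split {C,E,H,I} by δ(·,L) → {E,I} and {C} and {H}.
Split {E,I} by δ(·,R) → {E} and {I}.
Stable partition: {D} | {E} | {J} | {C} | {H} | {I} — 6 equivalence classes.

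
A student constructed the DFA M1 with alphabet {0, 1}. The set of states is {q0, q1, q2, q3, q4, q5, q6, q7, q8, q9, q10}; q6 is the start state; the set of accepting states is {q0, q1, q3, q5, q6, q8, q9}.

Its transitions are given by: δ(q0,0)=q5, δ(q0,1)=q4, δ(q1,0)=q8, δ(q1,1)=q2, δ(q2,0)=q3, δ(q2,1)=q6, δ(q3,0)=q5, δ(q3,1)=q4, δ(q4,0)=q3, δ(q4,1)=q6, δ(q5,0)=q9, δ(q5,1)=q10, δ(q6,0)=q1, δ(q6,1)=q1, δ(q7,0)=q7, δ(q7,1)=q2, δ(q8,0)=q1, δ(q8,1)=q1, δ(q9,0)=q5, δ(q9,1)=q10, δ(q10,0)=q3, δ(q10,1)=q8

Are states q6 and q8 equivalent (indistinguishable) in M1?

Yes

First remove the unreachable states {q0,q7}; 9 states remain.
P0 = {q1,q3,q5,q6,q8,q9} | {q2,q4,q10}.
Split {q1,q3,q5,q6,q8,q9} by δ(·,1) → {q1,q3,q5,q9} and {q6,q8}.
On input 0, block {q1,q3,q5,q9} splits into {q3,q5,q9} and {q1}.
Stable partition: {q3,q5,q9} | {q2,q4,q10} | {q6,q8} | {q1} — 4 equivalence classes.
q6 and q8 lie in the same block of the stable partition, so they are equivalent — no string distinguishes them.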